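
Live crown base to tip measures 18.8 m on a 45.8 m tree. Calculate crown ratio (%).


Formula: Crown Ratio = (Crown Length / Total Height) * 100
CR = (18.8 m / 45.8 m) * 100
CR = 0.4105 * 100 = 41.0%

41.0


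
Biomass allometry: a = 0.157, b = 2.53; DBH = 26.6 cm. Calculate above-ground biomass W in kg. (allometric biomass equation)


Formula: W = a * DBH^b  (allometric power law)
DBH^b = 26.6^2.53 = 4026.7117
W = 0.157 * 4026.7117 = 632.2 kg

632.2


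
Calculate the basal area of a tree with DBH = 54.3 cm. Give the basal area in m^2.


Formula: BA = pi * (DBH/2)^2 / 10000  (cm^2 to m^2)
Radius = DBH/2 = 54.3/2 = 27.15 cm
BA = pi * 27.15^2 / 10000
   = 2315.7386 cm^2 / 10000
   = 0.2316 m^2

0.2316


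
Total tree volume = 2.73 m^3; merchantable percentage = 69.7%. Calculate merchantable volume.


Formula: MV = V_total * (merchantable_pct / 100)
Merchantable fraction = 69.7% / 100 = 0.697
MV = 2.73 m^3 * 0.697 = 1.903 m^3

1.903


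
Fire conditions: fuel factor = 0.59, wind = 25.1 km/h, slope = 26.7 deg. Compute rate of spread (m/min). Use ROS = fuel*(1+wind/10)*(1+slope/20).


Formula: ROS = fuel * (1 + wind/10) * (1 + slope/20)
Wind factor = 1 + 25.1/10 = 3.51
Slope factor = 1 + 26.7/20 = 2.335
ROS = 0.59 * 3.51 * 2.335 = 4.84 m/min

4.84


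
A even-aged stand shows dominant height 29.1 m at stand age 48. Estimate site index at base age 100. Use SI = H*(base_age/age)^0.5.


Formula: SI = H_dom * (base_age / age)^0.5
Age ratio = 100 / 48 = 2.08333
sqrt(age_ratio) = 1.44338
SI = 29.1 * 1.44338 = 42.0 m

42.0


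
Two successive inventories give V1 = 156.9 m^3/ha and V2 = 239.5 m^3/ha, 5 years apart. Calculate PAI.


Formula: PAI = (V_T2 - V_T1) / (T2 - T1)
Volume increment = 239.5 - 156.9 = 82.6 m^3/ha
PAI = 82.6 / 5 = 16.52 m^3/ha/year

16.52


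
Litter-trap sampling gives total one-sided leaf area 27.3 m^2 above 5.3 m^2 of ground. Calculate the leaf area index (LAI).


Formula: LAI = total leaf area / ground area  (dimensionless)
LAI = 27.3 m^2 / 5.3 m^2
LAI = 5.15

5.15


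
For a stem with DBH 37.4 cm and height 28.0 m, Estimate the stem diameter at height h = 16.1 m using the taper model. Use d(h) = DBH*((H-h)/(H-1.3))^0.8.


Taper: d(h) = DBH * ((H - h) / (H - 1.3))^0.8
Numerator = H - h = 28.0 - 16.1 = 11.9 m
Denominator = H - 1.3 = 28.0 - 1.3 = 26.7 m
Ratio = 11.9 / 26.7 = 0.44569
d = 37.4 * 0.44569^0.8 = 19.6 cm

19.6


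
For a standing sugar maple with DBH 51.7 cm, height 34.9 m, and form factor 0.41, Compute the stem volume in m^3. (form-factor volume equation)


Formula: V = pi * (DBH/200)^2 * H * ff
Radius = DBH/200 = 51.7/200 = 0.2585 m
Radius^2 = 0.2585^2 = 0.06682225 m^2
V = pi * 0.06682225 * 34.9 * 0.41
V = 3.004 m^3

3.004


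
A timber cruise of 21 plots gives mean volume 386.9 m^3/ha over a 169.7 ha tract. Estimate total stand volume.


Formula: Total Volume = Mean Volume per ha * Total Area
Total Volume = 386.9 m^3/ha * 169.7 ha
Total Volume = 65657 m^3

65657


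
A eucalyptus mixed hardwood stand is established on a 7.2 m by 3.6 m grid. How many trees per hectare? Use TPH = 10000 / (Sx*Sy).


Formula: TPH = 10000 m^2/ha / (spacing_x * spacing_y)
Area per tree = 7.2 m * 3.6 m = 25.92 m^2
TPH = 10000 / 25.92 = 386 trees/ha

386


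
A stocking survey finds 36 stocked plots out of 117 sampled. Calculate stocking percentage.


Formula: Stocking % = stocked plots / total plots * 100
Stocking = 36 / 117 * 100
Stocking = 0.3077 * 100 = 30.8%

30.8


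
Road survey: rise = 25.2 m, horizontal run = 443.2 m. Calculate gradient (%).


Formula: Gradient = rise / run * 100
Gradient = 25.2 / 443.2 * 100 = 5.7%

5.7


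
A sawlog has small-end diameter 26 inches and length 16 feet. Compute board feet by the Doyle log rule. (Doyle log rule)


Doyle: BF = (D - 4)^2 * L / 16
Adjusted diameter = 26 - 4 = 22 in
(D-4)^2 = 22^2 = 484
BF = 484 * 16 / 16 = 484 BF

484


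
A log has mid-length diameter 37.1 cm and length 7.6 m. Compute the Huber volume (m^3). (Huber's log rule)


Huber: V = Am * L,  Am = pi*(Dm/200)^2
Am = pi*(37.1/200)^2 = 0.108103 m^2
V = 0.108103*7.6 = 0.8216 m^3

0.8216


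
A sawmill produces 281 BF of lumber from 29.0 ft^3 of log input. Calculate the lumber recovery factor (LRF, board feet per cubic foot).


Formula: LRF = Lumber Output (BF) / Log Input (ft^3)
LRF = 281 BF / 29.0 ft^3
LRF = 9.69 BF/ft^3

9.69


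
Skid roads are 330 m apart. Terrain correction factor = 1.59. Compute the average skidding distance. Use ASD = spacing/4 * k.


Formula: ASD = (spacing / 4) * correction
Uncorrected distance = spacing / 4 = 330 / 4 = 82.5 m
ASD = 82.5 * 1.59 = 131 m

131


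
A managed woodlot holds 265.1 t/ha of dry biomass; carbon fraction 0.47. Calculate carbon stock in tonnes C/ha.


Formula: Carbon Stock = Biomass * Carbon Fraction
C = 265.1 t/ha * 0.47
C = 124.6 t C/ha

124.6


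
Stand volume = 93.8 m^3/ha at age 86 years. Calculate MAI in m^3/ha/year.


Formula: MAI = Total Volume / Stand Age
MAI = 93.8 m^3/ha / 86 years
MAI = 1.09 m^3/ha/year

1.09


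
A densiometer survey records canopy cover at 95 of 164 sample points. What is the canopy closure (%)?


Formula: Canopy closure = covered points / total points * 100
Closure = 95 / 164 * 100
Closure = 0.5793 * 100 = 57.9%

57.9


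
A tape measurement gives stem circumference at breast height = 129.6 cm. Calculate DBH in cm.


Formula: DBH = C / pi
DBH = 129.6 / pi
pi = 3.14159...
DBH = 41.3 cm

41.3


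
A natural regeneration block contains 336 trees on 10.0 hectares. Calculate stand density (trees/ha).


Formula: Stand Density = N_trees / Area_ha
Density = 336 trees / 10.0 ha
Density = 34 trees/ha

34


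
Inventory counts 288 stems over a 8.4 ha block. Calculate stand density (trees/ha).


Formula: Stand Density = N_trees / Area_ha
Density = 288 trees / 8.4 ha
Density = 34 trees/ha

34


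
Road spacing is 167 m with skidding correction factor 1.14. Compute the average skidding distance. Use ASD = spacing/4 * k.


Formula: ASD = (spacing / 4) * correction
Uncorrected distance = spacing / 4 = 167 / 4 = 41.75 m
ASD = 41.75 * 1.14 = 48 m

48


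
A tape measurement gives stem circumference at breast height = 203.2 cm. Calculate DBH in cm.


Formula: DBH = C / pi
DBH = 203.2 / pi
pi = 3.14159...
DBH = 64.7 cm

64.7


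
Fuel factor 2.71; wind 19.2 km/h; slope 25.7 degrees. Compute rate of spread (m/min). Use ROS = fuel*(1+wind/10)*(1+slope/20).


Formula: ROS = fuel * (1 + wind/10) * (1 + slope/20)
Wind factor = 1 + 19.2/10 = 2.92
Slope factor = 1 + 25.7/20 = 2.285
ROS = 2.71 * 2.92 * 2.285 = 18.08 m/min

18.08


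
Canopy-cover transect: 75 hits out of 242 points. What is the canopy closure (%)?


Formula: Canopy closure = covered points / total points * 100
Closure = 75 / 242 * 100
Closure = 0.3099 * 100 = 31.0%

31.0


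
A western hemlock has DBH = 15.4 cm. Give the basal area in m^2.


Formula: BA = pi * (DBH/2)^2 / 10000  (cm^2 to m^2)
Radius = DBH/2 = 15.4/2 = 7.7 cm
BA = pi * 7.7^2 / 10000
   = 186.265 cm^2 / 10000
   = 0.0186 m^2

0.0186


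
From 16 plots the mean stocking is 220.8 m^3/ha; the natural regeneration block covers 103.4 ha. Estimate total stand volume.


Formula: Total Volume = Mean Volume per ha * Total Area
Total Volume = 220.8 m^3/ha * 103.4 ha
Total Volume = 22831 m^3

22831


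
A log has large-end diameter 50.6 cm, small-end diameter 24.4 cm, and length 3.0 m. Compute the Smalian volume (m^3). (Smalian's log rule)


Smalian: V = (A1 + A2)/2 * L,  A = pi*(D/200)^2
A1 = pi*(50.6/200)^2 = 0.20109 m^2
A2 = pi*(24.4/200)^2 = 0.046759 m^2
V = (0.20109+0.046759)/2*3.0 = 0.3718 m^3

0.3718


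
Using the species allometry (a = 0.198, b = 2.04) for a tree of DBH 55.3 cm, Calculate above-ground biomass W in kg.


Formula: W = a * DBH^b  (allometric power law)
DBH^b = 55.3^2.04 = 3590.5359
W = 0.198 * 3590.5359 = 710.9 kg

710.9


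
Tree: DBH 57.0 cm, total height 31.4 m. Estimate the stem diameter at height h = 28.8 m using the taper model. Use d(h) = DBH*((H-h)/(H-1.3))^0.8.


Taper: d(h) = DBH * ((H - h) / (H - 1.3))^0.8
Numerator = H - h = 31.4 - 28.8 = 2.6 m
Denominator = H - 1.3 = 31.4 - 1.3 = 30.1 m
Ratio = 2.6 / 30.1 = 0.08638
d = 57.0 * 0.08638^0.8 = 8.0 cm

8.0


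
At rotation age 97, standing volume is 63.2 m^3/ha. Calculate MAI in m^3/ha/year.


Formula: MAI = Total Volume / Stand Age
MAI = 63.2 m^3/ha / 97 years
MAI = 0.65 m^3/ha/year

0.65


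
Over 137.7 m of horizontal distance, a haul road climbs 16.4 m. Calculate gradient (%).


Formula: Gradient = rise / run * 100
Gradient = 16.4 / 137.7 * 100 = 11.9%

11.9


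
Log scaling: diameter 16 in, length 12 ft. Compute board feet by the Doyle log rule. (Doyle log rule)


Doyle: BF = (D - 4)^2 * L / 16
Adjusted diameter = 16 - 4 = 12 in
(D-4)^2 = 12^2 = 144
BF = 144 * 12 / 16 = 108 BF

108


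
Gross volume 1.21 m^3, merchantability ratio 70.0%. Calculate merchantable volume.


Formula: MV = V_total * (merchantable_pct / 100)
Merchantable fraction = 70.0% / 100 = 0.7
MV = 1.21 m^3 * 0.7 = 0.847 m^3

0.847


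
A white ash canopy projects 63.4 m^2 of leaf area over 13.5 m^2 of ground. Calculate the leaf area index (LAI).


Formula: LAI = total leaf area / ground area  (dimensionless)
LAI = 63.4 m^2 / 13.5 m^2
LAI = 4.7

4.7


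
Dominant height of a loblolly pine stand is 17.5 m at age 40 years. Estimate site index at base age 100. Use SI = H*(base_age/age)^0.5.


Formula: SI = H_dom * (base_age / age)^0.5
Age ratio = 100 / 40 = 2.5
sqrt(age_ratio) = 1.58114
SI = 17.5 * 1.58114 = 27.7 m

27.7


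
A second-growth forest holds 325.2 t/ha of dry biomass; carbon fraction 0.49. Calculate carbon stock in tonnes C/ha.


Formula: Carbon Stock = Biomass * Carbon Fraction
C = 325.2 t/ha * 0.49
C = 159.3 t C/ha

159.3


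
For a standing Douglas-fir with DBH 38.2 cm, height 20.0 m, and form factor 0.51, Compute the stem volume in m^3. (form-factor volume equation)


Formula: V = pi * (DBH/200)^2 * H * ff
Radius = DBH/200 = 38.2/200 = 0.191 m
Radius^2 = 0.191^2 = 0.036481 m^2
V = pi * 0.036481 * 20.0 * 0.51
V = 1.169 m^3

1.169


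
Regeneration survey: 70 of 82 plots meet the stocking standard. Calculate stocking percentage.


Formula: Stocking % = stocked plots / total plots * 100
Stocking = 70 / 82 * 100
Stocking = 0.8537 * 100 = 85.4%

85.4


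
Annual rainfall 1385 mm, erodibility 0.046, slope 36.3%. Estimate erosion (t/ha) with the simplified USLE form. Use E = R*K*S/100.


Formula: E = R * K * S / 100  (simplified USLE)
R * K = 1385 * 0.046 = 63.71
E = 63.71 * 36.3 / 100 = 23.13 t/ha

23.13


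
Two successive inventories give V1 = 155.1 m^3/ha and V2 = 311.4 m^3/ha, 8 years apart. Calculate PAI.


Formula: PAI = (V_T2 - V_T1) / (T2 - T1)
Volume increment = 311.4 - 155.1 = 156.3 m^3/ha
PAI = 156.3 / 8 = 19.54 m^3/ha/year

19.54


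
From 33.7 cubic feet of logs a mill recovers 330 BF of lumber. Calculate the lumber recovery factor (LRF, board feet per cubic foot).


Formula: LRF = Lumber Output (BF) / Log Input (ft^3)
LRF = 330 BF / 33.7 ft^3
LRF = 9.79 BF/ft^3

9.79


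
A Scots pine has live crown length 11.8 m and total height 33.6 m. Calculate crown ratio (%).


Formula: Crown Ratio = (Crown Length / Total Height) * 100
CR = (11.8 m / 33.6 m) * 100
CR = 0.3512 * 100 = 35.1%

35.1


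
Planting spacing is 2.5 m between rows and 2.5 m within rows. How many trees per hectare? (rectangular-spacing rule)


Formula: TPH = 10000 m^2/ha / (spacing_x * spacing_y)
Area per tree = 2.5 m * 2.5 m = 6.25 m^2
TPH = 10000 / 6.25 = 1600 trees/ha

1600


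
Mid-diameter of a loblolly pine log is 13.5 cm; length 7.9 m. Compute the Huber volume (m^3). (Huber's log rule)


Huber: V = Am * L,  Am = pi*(Dm/200)^2
Am = pi*(13.5/200)^2 = 0.014314 m^2
V = 0.014314*7.9 = 0.1131 m^3

0.1131


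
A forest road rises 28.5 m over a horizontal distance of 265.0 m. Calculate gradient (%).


Formula: Gradient = rise / run * 100
Gradient = 28.5 / 265.0 * 100 = 10.8%

10.8


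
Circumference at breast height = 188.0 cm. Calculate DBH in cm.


Formula: DBH = C / pi
DBH = 188.0 / pi
pi = 3.14159...
DBH = 59.8 cm

59.8


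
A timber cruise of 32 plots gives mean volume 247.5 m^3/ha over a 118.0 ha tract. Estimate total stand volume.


Formula: Total Volume = Mean Volume per ha * Total Area
Total Volume = 247.5 m^3/ha * 118.0 ha
Total Volume = 29205 m^3

29205


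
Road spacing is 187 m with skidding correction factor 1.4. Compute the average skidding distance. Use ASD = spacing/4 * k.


Formula: ASD = (spacing / 4) * correction
Uncorrected distance = spacing / 4 = 187 / 4 = 46.75 m
ASD = 46.75 * 1.4 = 65 m

65


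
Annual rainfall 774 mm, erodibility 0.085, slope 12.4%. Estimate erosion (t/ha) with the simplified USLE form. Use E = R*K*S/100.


Formula: E = R * K * S / 100  (simplified USLE)
R * K = 774 * 0.085 = 65.79
E = 65.79 * 12.4 / 100 = 8.16 t/ha

8.16


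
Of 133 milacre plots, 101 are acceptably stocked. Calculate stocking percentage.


Formula: Stocking % = stocked plots / total plots * 100
Stocking = 101 / 133 * 100
Stocking = 0.7594 * 100 = 75.9%

75.9


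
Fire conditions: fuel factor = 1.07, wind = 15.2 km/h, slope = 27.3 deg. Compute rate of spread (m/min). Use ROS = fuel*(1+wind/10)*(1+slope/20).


Formula: ROS = fuel * (1 + wind/10) * (1 + slope/20)
Wind factor = 1 + 15.2/10 = 2.52
Slope factor = 1 + 27.3/20 = 2.365
ROS = 1.07 * 2.52 * 2.365 = 6.38 m/min

6.38


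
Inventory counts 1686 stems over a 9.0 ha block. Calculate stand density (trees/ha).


Formula: Stand Density = N_trees / Area_ha
Density = 1686 trees / 9.0 ha
Density = 187 trees/ha

187


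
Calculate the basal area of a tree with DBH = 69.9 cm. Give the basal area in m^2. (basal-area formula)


Formula: BA = pi * (DBH/2)^2 / 10000  (cm^2 to m^2)
Radius = DBH/2 = 69.9/2 = 34.95 cm
BA = pi * 34.95^2 / 10000
   = 3837.4633 cm^2 / 10000
   = 0.3837 m^2

0.3837


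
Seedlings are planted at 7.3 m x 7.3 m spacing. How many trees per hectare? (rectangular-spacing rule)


Formula: TPH = 10000 m^2/ha / (spacing_x * spacing_y)
Area per tree = 7.3 m * 7.3 m = 53.29 m^2
TPH = 10000 / 53.29 = 188 trees/ha

188


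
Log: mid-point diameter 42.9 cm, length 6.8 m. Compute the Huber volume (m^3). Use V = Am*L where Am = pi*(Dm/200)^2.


Huber: V = Am * L,  Am = pi*(Dm/200)^2
Am = pi*(42.9/200)^2 = 0.144545 m^2
V = 0.144545*6.8 = 0.9829 m^3

0.9829


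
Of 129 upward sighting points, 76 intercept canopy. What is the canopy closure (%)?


Formula: Canopy closure = covered points / total points * 100
Closure = 76 / 129 * 100
Closure = 0.5891 * 100 = 58.9%

58.9


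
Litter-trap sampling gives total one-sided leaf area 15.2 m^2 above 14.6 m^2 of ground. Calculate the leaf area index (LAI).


Formula: LAI = total leaf area / ground area  (dimensionless)
LAI = 15.2 m^2 / 14.6 m^2
LAI = 1.04

1.04


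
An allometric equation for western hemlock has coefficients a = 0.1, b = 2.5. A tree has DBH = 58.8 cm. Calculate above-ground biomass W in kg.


Formula: W = a * DBH^b  (allometric power law)
DBH^b = 58.8^2.5 = 26512.0503
W = 0.1 * 26512.0503 = 2651.2 kg

2651.2


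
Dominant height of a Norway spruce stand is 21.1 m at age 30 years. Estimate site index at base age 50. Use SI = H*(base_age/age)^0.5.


Formula: SI = H_dom * (base_age / age)^0.5
Age ratio = 50 / 30 = 1.66667
sqrt(age_ratio) = 1.29099
SI = 21.1 * 1.29099 = 27.2 m

27.2


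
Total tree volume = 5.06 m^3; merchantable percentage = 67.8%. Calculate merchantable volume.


Formula: MV = V_total * (merchantable_pct / 100)
Merchantable fraction = 67.8% / 100 = 0.678
MV = 5.06 m^3 * 0.678 = 3.431 m^3

3.431


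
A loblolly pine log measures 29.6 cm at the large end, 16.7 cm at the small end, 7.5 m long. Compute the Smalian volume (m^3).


Smalian: V = (A1 + A2)/2 * L,  A = pi*(D/200)^2
A1 = pi*(29.6/200)^2 = 0.068813 m^2
A2 = pi*(16.7/200)^2 = 0.021904 m^2
V = (0.068813+0.021904)/2*7.5 = 0.3402 m^3

0.3402


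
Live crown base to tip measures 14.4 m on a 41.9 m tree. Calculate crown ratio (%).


Formula: Crown Ratio = (Crown Length / Total Height) * 100
CR = (14.4 m / 41.9 m) * 100
CR = 0.3437 * 100 = 34.4%

34.4


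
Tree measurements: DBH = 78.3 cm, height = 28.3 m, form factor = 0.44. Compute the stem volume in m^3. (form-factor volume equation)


Formula: V = pi * (DBH/200)^2 * H * ff
Radius = DBH/200 = 78.3/200 = 0.3915 m
Radius^2 = 0.3915^2 = 0.15327225 m^2
V = pi * 0.15327225 * 28.3 * 0.44
V = 5.996 m^3

5.996


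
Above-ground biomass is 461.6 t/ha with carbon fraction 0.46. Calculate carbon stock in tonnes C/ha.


Formula: Carbon Stock = Biomass * Carbon Fraction
C = 461.6 t/ha * 0.46
C = 212.3 t C/ha

212.3


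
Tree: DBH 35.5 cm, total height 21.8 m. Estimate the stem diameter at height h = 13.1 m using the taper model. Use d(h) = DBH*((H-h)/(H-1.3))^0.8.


Taper: d(h) = DBH * ((H - h) / (H - 1.3))^0.8
Numerator = H - h = 21.8 - 13.1 = 8.7 m
Denominator = H - 1.3 = 21.8 - 1.3 = 20.5 m
Ratio = 8.7 / 20.5 = 0.42439
d = 35.5 * 0.42439^0.8 = 17.9 cm

17.9


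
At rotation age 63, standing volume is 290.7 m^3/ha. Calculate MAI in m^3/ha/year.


Formula: MAI = Total Volume / Stand Age
MAI = 290.7 m^3/ha / 63 years
MAI = 4.61 m^3/ha/year

4.61


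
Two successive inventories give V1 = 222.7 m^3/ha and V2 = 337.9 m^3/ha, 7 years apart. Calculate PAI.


Formula: PAI = (V_T2 - V_T1) / (T2 - T1)
Volume increment = 337.9 - 222.7 = 115.2 m^3/ha
PAI = 115.2 / 7 = 16.46 m^3/ha/year

16.46


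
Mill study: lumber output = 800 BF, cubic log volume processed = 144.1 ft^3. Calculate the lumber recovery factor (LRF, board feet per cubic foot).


Formula: LRF = Lumber Output (BF) / Log Input (ft^3)
LRF = 800 BF / 144.1 ft^3
LRF = 5.55 BF/ft^3

5.55


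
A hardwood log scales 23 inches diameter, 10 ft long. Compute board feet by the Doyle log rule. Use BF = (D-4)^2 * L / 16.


Doyle: BF = (D - 4)^2 * L / 16
Adjusted diameter = 23 - 4 = 19 in
(D-4)^2 = 19^2 = 361
BF = 361 * 10 / 16 = 226 BF

226


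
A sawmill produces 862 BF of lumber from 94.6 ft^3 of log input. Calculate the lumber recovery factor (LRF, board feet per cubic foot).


Formula: LRF = Lumber Output (BF) / Log Input (ft^3)
LRF = 862 BF / 94.6 ft^3
LRF = 9.11 BF/ft^3

9.11


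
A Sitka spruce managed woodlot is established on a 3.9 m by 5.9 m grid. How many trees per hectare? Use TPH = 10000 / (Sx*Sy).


Formula: TPH = 10000 m^2/ha / (spacing_x * spacing_y)
Area per tree = 3.9 m * 5.9 m = 23.01 m^2
TPH = 10000 / 23.01 = 435 trees/ha

435


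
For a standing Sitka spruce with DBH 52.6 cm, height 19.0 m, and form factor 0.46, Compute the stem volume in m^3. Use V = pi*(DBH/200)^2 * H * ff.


Formula: V = pi * (DBH/200)^2 * H * ff
Radius = DBH/200 = 52.6/200 = 0.263 m
Radius^2 = 0.263^2 = 0.069169 m^2
V = pi * 0.069169 * 19.0 * 0.46
V = 1.899 m^3

1.899


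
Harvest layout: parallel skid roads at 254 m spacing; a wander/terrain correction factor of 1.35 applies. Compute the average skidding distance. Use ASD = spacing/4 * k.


Formula: ASD = (spacing / 4) * correction
Uncorrected distance = spacing / 4 = 254 / 4 = 63.5 m
ASD = 63.5 * 1.35 = 86 m

86


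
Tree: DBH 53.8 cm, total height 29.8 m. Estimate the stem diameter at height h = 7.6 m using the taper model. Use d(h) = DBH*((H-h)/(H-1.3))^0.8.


Taper: d(h) = DBH * ((H - h) / (H - 1.3))^0.8
Numerator = H - h = 29.8 - 7.6 = 22.2 m
Denominator = H - 1.3 = 29.8 - 1.3 = 28.5 m
Ratio = 22.2 / 28.5 = 0.77895
d = 53.8 * 0.77895^0.8 = 44.1 cm

44.1


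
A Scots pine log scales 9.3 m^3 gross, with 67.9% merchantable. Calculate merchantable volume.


Formula: MV = V_total * (merchantable_pct / 100)
Merchantable fraction = 67.9% / 100 = 0.679
MV = 9.3 m^3 * 0.679 = 6.315 m^3

6.315


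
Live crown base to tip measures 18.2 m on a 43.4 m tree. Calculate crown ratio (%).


Formula: Crown Ratio = (Crown Length / Total Height) * 100
CR = (18.2 m / 43.4 m) * 100
CR = 0.4194 * 100 = 41.9%

41.9


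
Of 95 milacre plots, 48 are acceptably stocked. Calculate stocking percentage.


Formula: Stocking % = stocked plots / total plots * 100
Stocking = 48 / 95 * 100
Stocking = 0.5053 * 100 = 50.5%

50.5


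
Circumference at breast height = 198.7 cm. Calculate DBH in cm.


Formula: DBH = C / pi
DBH = 198.7 / pi
pi = 3.14159...
DBH = 63.2 cm

63.2


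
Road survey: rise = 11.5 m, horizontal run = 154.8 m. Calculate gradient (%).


Formula: Gradient = rise / run * 100
Gradient = 11.5 / 154.8 * 100 = 7.4%

7.4


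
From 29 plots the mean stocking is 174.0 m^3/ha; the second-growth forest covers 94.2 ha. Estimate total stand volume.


Formula: Total Volume = Mean Volume per ha * Total Area
Total Volume = 174.0 m^3/ha * 94.2 ha
Total Volume = 16391 m^3

16391


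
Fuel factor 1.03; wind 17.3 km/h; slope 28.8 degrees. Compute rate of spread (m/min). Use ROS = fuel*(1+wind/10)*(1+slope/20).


Formula: ROS = fuel * (1 + wind/10) * (1 + slope/20)
Wind factor = 1 + 17.3/10 = 2.73
Slope factor = 1 + 28.8/20 = 2.44
ROS = 1.03 * 2.73 * 2.44 = 6.86 m/min

6.86


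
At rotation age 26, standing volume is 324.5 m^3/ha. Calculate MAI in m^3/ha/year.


Formula: MAI = Total Volume / Stand Age
MAI = 324.5 m^3/ha / 26 years
MAI = 12.48 m^3/ha/year

12.48


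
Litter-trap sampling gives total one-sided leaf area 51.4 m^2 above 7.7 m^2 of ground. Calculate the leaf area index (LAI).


Formula: LAI = total leaf area / ground area  (dimensionless)
LAI = 51.4 m^2 / 7.7 m^2
LAI = 6.68

6.68


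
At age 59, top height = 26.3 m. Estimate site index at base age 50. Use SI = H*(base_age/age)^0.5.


Formula: SI = H_dom * (base_age / age)^0.5
Age ratio = 50 / 59 = 0.84746
sqrt(age_ratio) = 0.92057
SI = 26.3 * 0.92057 = 24.2 m

24.2


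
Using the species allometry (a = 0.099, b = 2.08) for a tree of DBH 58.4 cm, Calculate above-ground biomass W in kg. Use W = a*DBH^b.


Formula: W = a * DBH^b  (allometric power law)
DBH^b = 58.4^2.08 = 4722.1385
W = 0.099 * 4722.1385 = 467.5 kg

467.5


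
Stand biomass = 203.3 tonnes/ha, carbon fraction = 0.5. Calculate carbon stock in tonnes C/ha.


Formula: Carbon Stock = Biomass * Carbon Fraction
C = 203.3 t/ha * 0.5
C = 101.7 t C/ha

101.7


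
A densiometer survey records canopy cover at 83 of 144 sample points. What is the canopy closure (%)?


Formula: Canopy closure = covered points / total points * 100
Closure = 83 / 144 * 100
Closure = 0.5764 * 100 = 57.6%

57.6


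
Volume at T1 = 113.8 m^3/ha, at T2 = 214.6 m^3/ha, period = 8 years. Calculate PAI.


Formula: PAI = (V_T2 - V_T1) / (T2 - T1)
Volume increment = 214.6 - 113.8 = 100.8 m^3/ha
PAI = 100.8 / 8 = 12.6 m^3/ha/year

12.6


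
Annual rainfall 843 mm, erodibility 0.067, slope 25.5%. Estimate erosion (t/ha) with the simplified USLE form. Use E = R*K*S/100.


Formula: E = R * K * S / 100  (simplified USLE)
R * K = 843 * 0.067 = 56.481
E = 56.481 * 25.5 / 100 = 14.4 t/ha

14.4


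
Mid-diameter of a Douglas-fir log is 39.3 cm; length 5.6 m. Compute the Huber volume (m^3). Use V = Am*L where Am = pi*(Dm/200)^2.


Huber: V = Am * L,  Am = pi*(Dm/200)^2
Am = pi*(39.3/200)^2 = 0.121304 m^2
V = 0.121304*5.6 = 0.6793 m^3

0.6793


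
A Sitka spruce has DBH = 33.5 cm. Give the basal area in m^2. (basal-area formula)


Formula: BA = pi * (DBH/2)^2 / 10000  (cm^2 to m^2)
Radius = DBH/2 = 33.5/2 = 16.75 cm
BA = pi * 16.75^2 / 10000
   = 881.4131 cm^2 / 10000
   = 0.0881 m^2

0.0881


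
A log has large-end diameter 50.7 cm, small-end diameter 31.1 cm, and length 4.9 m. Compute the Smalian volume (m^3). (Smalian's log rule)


Smalian: V = (A1 + A2)/2 * L,  A = pi*(D/200)^2
A1 = pi*(50.7/200)^2 = 0.201886 m^2
A2 = pi*(31.1/200)^2 = 0.075964 m^2
V = (0.201886+0.075964)/2*4.9 = 0.6807 m^3

0.6807


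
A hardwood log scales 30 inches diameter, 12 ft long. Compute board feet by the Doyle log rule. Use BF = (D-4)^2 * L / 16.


Doyle: BF = (D - 4)^2 * L / 16
Adjusted diameter = 30 - 4 = 26 in
(D-4)^2 = 26^2 = 676
BF = 676 * 12 / 16 = 507 BF

507


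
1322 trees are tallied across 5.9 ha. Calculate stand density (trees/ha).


Formula: Stand Density = N_trees / Area_ha
Density = 1322 trees / 5.9 ha
Density = 224 trees/ha

224


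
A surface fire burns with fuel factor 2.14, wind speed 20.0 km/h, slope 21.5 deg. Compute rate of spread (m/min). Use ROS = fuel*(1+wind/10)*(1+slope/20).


Formula: ROS = fuel * (1 + wind/10) * (1 + slope/20)
Wind factor = 1 + 20.0/10 = 3.0
Slope factor = 1 + 21.5/20 = 2.075
ROS = 2.14 * 3.0 * 2.075 = 13.32 m/min

13.32


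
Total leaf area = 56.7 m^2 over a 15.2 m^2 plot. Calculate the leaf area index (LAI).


Formula: LAI = total leaf area / ground area  (dimensionless)
LAI = 56.7 m^2 / 15.2 m^2
LAI = 3.73

3.73


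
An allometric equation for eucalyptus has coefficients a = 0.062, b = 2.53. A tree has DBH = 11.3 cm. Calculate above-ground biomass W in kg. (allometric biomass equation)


Formula: W = a * DBH^b  (allometric power law)
DBH^b = 11.3^2.53 = 461.6241
W = 0.062 * 461.6241 = 28.6 kg

28.6


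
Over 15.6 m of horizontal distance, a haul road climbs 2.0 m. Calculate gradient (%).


Formula: Gradient = rise / run * 100
Gradient = 2.0 / 15.6 * 100 = 12.8%

12.8


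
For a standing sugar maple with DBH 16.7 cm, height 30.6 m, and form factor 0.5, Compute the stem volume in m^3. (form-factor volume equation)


Formula: V = pi * (DBH/200)^2 * H * ff
Radius = DBH/200 = 16.7/200 = 0.0835 m
Radius^2 = 0.0835^2 = 0.00697225 m^2
V = pi * 0.00697225 * 30.6 * 0.5
V = 0.335 m^3

0.335


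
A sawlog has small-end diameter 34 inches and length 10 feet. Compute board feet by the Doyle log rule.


Doyle: BF = (D - 4)^2 * L / 16
Adjusted diameter = 34 - 4 = 30 in
(D-4)^2 = 30^2 = 900
BF = 900 * 10 / 16 = 563 BF

563


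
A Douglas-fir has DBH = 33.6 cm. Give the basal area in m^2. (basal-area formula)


Formula: BA = pi * (DBH/2)^2 / 10000  (cm^2 to m^2)
Radius = DBH/2 = 33.6/2 = 16.8 cm
BA = pi * 16.8^2 / 10000
   = 886.6831 cm^2 / 10000
   = 0.0887 m^2

0.0887


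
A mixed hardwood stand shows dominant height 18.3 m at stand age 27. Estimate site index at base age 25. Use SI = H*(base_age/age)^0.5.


Formula: SI = H_dom * (base_age / age)^0.5
Age ratio = 25 / 27 = 0.92593
sqrt(age_ratio) = 0.96225
SI = 18.3 * 0.96225 = 17.6 m

17.6


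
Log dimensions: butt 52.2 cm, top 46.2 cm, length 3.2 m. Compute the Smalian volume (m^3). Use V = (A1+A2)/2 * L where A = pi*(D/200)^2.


Smalian: V = (A1 + A2)/2 * L,  A = pi*(D/200)^2
A1 = pi*(52.2/200)^2 = 0.214008 m^2
A2 = pi*(46.2/200)^2 = 0.167639 m^2
V = (0.214008+0.167639)/2*3.2 = 0.6106 m^3

0.6106


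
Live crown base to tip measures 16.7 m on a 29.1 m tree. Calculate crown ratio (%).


Formula: Crown Ratio = (Crown Length / Total Height) * 100
CR = (16.7 m / 29.1 m) * 100
CR = 0.5739 * 100 = 57.4%

57.4


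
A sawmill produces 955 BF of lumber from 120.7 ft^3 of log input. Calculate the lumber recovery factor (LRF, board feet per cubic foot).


Formula: LRF = Lumber Output (BF) / Log Input (ft^3)
LRF = 955 BF / 120.7 ft^3
LRF = 7.91 BF/ft^3

7.91


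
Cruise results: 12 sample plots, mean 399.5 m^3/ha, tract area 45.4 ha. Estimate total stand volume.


Formula: Total Volume = Mean Volume per ha * Total Area
Total Volume = 399.5 m^3/ha * 45.4 ha
Total Volume = 18137 m^3

18137


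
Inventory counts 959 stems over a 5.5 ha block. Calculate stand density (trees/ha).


Formula: Stand Density = N_trees / Area_ha
Density = 959 trees / 5.5 ha
Density = 174 trees/ha

174


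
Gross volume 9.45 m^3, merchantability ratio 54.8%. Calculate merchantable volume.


Formula: MV = V_total * (merchantable_pct / 100)
Merchantable fraction = 54.8% / 100 = 0.548
MV = 9.45 m^3 * 0.548 = 5.179 m^3

5.179


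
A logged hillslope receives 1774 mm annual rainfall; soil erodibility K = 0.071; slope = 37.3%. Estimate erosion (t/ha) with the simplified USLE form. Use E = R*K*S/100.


Formula: E = R * K * S / 100  (simplified USLE)
R * K = 1774 * 0.071 = 125.954
E = 125.954 * 37.3 / 100 = 46.98 t/ha

46.98


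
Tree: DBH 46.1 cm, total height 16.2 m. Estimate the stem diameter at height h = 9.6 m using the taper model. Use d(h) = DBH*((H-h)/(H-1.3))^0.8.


Taper: d(h) = DBH * ((H - h) / (H - 1.3))^0.8
Numerator = H - h = 16.2 - 9.6 = 6.6 m
Denominator = H - 1.3 = 16.2 - 1.3 = 14.9 m
Ratio = 6.6 / 14.9 = 0.44295
d = 46.1 * 0.44295^0.8 = 24.0 cm

24.0


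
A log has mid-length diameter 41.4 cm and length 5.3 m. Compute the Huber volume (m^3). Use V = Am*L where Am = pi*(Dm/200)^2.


Huber: V = Am * L,  Am = pi*(Dm/200)^2
Am = pi*(41.4/200)^2 = 0.134614 m^2
V = 0.134614*5.3 = 0.7135 m^3

0.7135


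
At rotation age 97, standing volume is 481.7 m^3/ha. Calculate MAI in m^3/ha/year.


Formula: MAI = Total Volume / Stand Age
MAI = 481.7 m^3/ha / 97 years
MAI = 4.97 m^3/ha/year

4.97


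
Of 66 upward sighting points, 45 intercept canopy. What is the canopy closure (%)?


Formula: Canopy closure = covered points / total points * 100
Closure = 45 / 66 * 100
Closure = 0.6818 * 100 = 68.2%

68.2


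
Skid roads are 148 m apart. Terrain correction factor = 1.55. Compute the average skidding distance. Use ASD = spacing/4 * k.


Formula: ASD = (spacing / 4) * correction
Uncorrected distance = spacing / 4 = 148 / 4 = 37 m
ASD = 37 * 1.55 = 57 m

57


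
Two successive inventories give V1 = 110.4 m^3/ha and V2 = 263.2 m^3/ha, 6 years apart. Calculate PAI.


Formula: PAI = (V_T2 - V_T1) / (T2 - T1)
Volume increment = 263.2 - 110.4 = 152.8 m^3/ha
PAI = 152.8 / 6 = 25.47 m^3/ha/year

25.47


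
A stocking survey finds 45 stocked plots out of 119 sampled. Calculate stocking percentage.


Formula: Stocking % = stocked plots / total plots * 100
Stocking = 45 / 119 * 100
Stocking = 0.3782 * 100 = 37.8%

37.8


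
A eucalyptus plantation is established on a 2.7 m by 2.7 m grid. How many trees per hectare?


Formula: TPH = 10000 m^2/ha / (spacing_x * spacing_y)
Area per tree = 2.7 m * 2.7 m = 7.29 m^2
TPH = 10000 / 7.29 = 1372 trees/ha

1372


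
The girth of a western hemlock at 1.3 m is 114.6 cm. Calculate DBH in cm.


Formula: DBH = C / pi
DBH = 114.6 / pi
pi = 3.14159...
DBH = 36.5 cm

36.5


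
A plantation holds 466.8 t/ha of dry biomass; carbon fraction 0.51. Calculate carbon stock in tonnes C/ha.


Formula: Carbon Stock = Biomass * Carbon Fraction
C = 466.8 t/ha * 0.51
C = 238.1 t C/ha

238.1


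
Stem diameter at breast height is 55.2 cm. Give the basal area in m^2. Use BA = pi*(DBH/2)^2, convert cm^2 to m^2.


Formula: BA = pi * (DBH/2)^2 / 10000  (cm^2 to m^2)
Radius = DBH/2 = 55.2/2 = 27.6 cm
BA = pi * 27.6^2 / 10000
   = 2393.1396 cm^2 / 10000
   = 0.2393 m^2

0.2393


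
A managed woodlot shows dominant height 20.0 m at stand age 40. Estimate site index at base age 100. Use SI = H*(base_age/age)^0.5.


Formula: SI = H_dom * (base_age / age)^0.5
Age ratio = 100 / 40 = 2.5
sqrt(age_ratio) = 1.58114
SI = 20.0 * 1.58114 = 31.6 m

31.6


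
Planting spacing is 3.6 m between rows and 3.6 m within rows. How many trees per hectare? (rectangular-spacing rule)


Formula: TPH = 10000 m^2/ha / (spacing_x * spacing_y)
Area per tree = 3.6 m * 3.6 m = 12.96 m^2
TPH = 10000 / 12.96 = 772 trees/ha

772


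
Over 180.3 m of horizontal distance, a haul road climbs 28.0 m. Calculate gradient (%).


Formula: Gradient = rise / run * 100
Gradient = 28.0 / 180.3 * 100 = 15.5%

15.5


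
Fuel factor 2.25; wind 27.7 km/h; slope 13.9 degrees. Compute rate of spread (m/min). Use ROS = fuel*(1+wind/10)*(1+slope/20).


Formula: ROS = fuel * (1 + wind/10) * (1 + slope/20)
Wind factor = 1 + 27.7/10 = 3.77
Slope factor = 1 + 13.9/20 = 1.695
ROS = 2.25 * 3.77 * 1.695 = 14.38 m/min

14.38


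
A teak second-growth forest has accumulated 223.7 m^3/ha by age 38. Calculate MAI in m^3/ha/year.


Formula: MAI = Total Volume / Stand Age
MAI = 223.7 m^3/ha / 38 years
MAI = 5.89 m^3/ha/year

5.89


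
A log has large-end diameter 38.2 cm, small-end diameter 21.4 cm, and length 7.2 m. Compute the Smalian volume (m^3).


Smalian: V = (A1 + A2)/2 * L,  A = pi*(D/200)^2
A1 = pi*(38.2/200)^2 = 0.114608 m^2
A2 = pi*(21.4/200)^2 = 0.035968 m^2
V = (0.114608+0.035968)/2*7.2 = 0.5421 m^3

0.5421


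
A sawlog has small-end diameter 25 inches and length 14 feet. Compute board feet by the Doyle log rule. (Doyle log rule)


Doyle: BF = (D - 4)^2 * L / 16
Adjusted diameter = 25 - 4 = 21 in
(D-4)^2 = 21^2 = 441
BF = 441 * 14 / 16 = 386 BF

386


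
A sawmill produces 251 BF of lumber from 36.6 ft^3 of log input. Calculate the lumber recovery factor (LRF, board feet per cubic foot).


Formula: LRF = Lumber Output (BF) / Log Input (ft^3)
LRF = 251 BF / 36.6 ft^3
LRF = 6.86 BF/ft^3

6.86


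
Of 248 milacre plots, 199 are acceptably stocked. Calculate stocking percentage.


Formula: Stocking % = stocked plots / total plots * 100
Stocking = 199 / 248 * 100
Stocking = 0.8024 * 100 = 80.2%

80.2


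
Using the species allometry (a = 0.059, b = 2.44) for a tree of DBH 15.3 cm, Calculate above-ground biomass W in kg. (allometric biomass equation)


Formula: W = a * DBH^b  (allometric power law)
DBH^b = 15.3^2.44 = 777.4046
W = 0.059 * 777.4046 = 45.9 kg

45.9


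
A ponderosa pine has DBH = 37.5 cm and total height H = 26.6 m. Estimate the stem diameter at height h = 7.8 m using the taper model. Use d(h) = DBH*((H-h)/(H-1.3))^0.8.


Taper: d(h) = DBH * ((H - h) / (H - 1.3))^0.8
Numerator = H - h = 26.6 - 7.8 = 18.8 m
Denominator = H - 1.3 = 26.6 - 1.3 = 25.3 m
Ratio = 18.8 / 25.3 = 0.74308
d = 37.5 * 0.74308^0.8 = 29.6 cm

29.6


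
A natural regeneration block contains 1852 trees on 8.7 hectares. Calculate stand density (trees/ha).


Formula: Stand Density = N_trees / Area_ha
Density = 1852 trees / 8.7 ha
Density = 213 trees/ha

213


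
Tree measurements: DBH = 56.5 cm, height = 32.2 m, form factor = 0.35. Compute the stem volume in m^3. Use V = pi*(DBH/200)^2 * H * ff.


Formula: V = pi * (DBH/200)^2 * H * ff
Radius = DBH/200 = 56.5/200 = 0.2825 m
Radius^2 = 0.2825^2 = 0.07980625 m^2
V = pi * 0.07980625 * 32.2 * 0.35
V = 2.826 m^3

2.826


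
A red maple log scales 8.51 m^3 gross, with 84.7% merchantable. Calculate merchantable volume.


Formula: MV = V_total * (merchantable_pct / 100)
Merchantable fraction = 84.7% / 100 = 0.847
MV = 8.51 m^3 * 0.847 = 7.208 m^3

7.208


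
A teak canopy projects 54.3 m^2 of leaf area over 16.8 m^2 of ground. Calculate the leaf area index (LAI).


Formula: LAI = total leaf area / ground area  (dimensionless)
LAI = 54.3 m^2 / 16.8 m^2
LAI = 3.23

3.23


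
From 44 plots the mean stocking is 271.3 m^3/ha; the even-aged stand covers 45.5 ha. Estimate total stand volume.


Formula: Total Volume = Mean Volume per ha * Total Area
Total Volume = 271.3 m^3/ha * 45.5 ha
Total Volume = 12344 m^3

12344


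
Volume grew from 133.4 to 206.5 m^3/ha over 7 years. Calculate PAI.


Formula: PAI = (V_T2 - V_T1) / (T2 - T1)
Volume increment = 206.5 - 133.4 = 73.1 m^3/ha
PAI = 73.1 / 7 = 10.44 m^3/ha/year

10.44


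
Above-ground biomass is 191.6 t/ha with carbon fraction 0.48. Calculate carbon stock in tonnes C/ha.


Formula: Carbon Stock = Biomass * Carbon Fraction
C = 191.6 t/ha * 0.48
C = 92.0 t C/ha

92.0


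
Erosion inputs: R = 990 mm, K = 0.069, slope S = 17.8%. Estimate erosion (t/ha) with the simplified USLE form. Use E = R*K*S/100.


Formula: E = R * K * S / 100  (simplified USLE)
R * K = 990 * 0.069 = 68.31
E = 68.31 * 17.8 / 100 = 12.16 t/ha

12.16


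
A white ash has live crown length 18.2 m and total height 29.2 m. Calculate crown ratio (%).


Formula: Crown Ratio = (Crown Length / Total Height) * 100
CR = (18.2 m / 29.2 m) * 100
CR = 0.6233 * 100 = 62.3%

62.3


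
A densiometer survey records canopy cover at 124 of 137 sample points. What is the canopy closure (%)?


Formula: Canopy closure = covered points / total points * 100
Closure = 124 / 137 * 100
Closure = 0.9051 * 100 = 90.5%

90.5


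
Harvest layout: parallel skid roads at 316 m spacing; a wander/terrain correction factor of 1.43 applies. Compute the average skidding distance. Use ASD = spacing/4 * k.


Formula: ASD = (spacing / 4) * correction
Uncorrected distance = spacing / 4 = 316 / 4 = 79 m
ASD = 79 * 1.43 = 113 m

113


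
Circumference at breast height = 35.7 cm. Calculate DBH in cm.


Formula: DBH = C / pi
DBH = 35.7 / pi
pi = 3.14159...
DBH = 11.4 cm

11.4


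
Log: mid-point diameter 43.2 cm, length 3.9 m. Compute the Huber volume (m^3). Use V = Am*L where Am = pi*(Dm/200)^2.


Huber: V = Am * L,  Am = pi*(Dm/200)^2
Am = pi*(43.2/200)^2 = 0.146574 m^2
V = 0.146574*3.9 = 0.5716 m^3

0.5716


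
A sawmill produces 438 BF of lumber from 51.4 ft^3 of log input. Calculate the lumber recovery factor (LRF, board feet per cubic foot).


Formula: LRF = Lumber Output (BF) / Log Input (ft^3)
LRF = 438 BF / 51.4 ft^3
LRF = 8.52 BF/ft^3

8.52


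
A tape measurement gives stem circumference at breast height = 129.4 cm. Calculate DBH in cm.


Formula: DBH = C / pi
DBH = 129.4 / pi
pi = 3.14159...
DBH = 41.2 cm

41.2


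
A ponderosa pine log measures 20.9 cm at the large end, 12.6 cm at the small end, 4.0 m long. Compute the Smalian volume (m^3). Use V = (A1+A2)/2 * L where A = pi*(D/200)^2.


Smalian: V = (A1 + A2)/2 * L,  A = pi*(D/200)^2
A1 = pi*(20.9/200)^2 = 0.034307 m^2
A2 = pi*(12.6/200)^2 = 0.012469 m^2
V = (0.034307+0.012469)/2*4.0 = 0.0936 m^3

0.0936


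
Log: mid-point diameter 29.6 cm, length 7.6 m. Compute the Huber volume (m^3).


Huber: V = Am * L,  Am = pi*(Dm/200)^2
Am = pi*(29.6/200)^2 = 0.068813 m^2
V = 0.068813*7.6 = 0.523 m^3

0.523


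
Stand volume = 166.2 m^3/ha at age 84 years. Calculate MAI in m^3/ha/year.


Formula: MAI = Total Volume / Stand Age
MAI = 166.2 m^3/ha / 84 years
MAI = 1.98 m^3/ha/year

1.98


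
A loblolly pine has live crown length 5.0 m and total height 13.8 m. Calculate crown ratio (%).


Formula: Crown Ratio = (Crown Length / Total Height) * 100
CR = (5.0 m / 13.8 m) * 100
CR = 0.3623 * 100 = 36.2%

36.2


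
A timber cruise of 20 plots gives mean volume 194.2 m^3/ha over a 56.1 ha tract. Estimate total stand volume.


Formula: Total Volume = Mean Volume per ha * Total Area
Total Volume = 194.2 m^3/ha * 56.1 ha
Total Volume = 10895 m^3

10895


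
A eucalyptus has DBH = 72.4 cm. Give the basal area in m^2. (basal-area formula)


Formula: BA = pi * (DBH/2)^2 / 10000  (cm^2 to m^2)
Radius = DBH/2 = 72.4/2 = 36.2 cm
BA = pi * 36.2^2 / 10000
   = 4116.8687 cm^2 / 10000
   = 0.4117 m^2

0.4117


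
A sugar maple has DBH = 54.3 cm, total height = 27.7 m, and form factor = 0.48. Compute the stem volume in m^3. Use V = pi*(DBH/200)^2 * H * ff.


Formula: V = pi * (DBH/200)^2 * H * ff
Radius = DBH/200 = 54.3/200 = 0.2715 m
Radius^2 = 0.2715^2 = 0.07371225 m^2
V = pi * 0.07371225 * 27.7 * 0.48
V = 3.079 m^3

3.079


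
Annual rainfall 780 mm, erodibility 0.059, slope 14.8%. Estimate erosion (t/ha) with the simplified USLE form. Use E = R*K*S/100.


Formula: E = R * K * S / 100  (simplified USLE)
R * K = 780 * 0.059 = 46.02
E = 46.02 * 14.8 / 100 = 6.81 t/ha

6.81


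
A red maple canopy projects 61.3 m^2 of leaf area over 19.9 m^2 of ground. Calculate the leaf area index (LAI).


Formula: LAI = total leaf area / ground area  (dimensionless)
LAI = 61.3 m^2 / 19.9 m^2
LAI = 3.08

3.08


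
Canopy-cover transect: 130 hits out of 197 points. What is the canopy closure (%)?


Formula: Canopy closure = covered points / total points * 100
Closure = 130 / 197 * 100
Closure = 0.6599 * 100 = 66.0%

66.0
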